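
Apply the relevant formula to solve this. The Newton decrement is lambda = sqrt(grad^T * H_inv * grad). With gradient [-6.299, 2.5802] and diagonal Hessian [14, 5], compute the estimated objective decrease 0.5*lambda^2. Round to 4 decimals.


Step 1: H is diagonal, so H^(-1) * g = [-0.4499, 0.516].
Step 2: g^T H^(-1) g = sum_i g_i^2 / H_ii
  = (-6.299)^2/14 + (2.5802)^2/5
  = 2.8341 + 1.3315 = 4.1656
Step 3: Objective decrease = 0.5 * g^T H^(-1) g = 2.0828


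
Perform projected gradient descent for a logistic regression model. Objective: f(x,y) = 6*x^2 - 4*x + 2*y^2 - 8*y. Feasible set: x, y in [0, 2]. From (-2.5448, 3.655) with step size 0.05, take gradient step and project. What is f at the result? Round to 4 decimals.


Step 1: Compute gradient at (-2.5448, 3.655).
grad_x = 2*6*-2.5448 - 4 = -34.5376
grad_y = 2*2*3.655 - 8 = 6.62
Step 2: Gradient step.
x_raw = -2.5448 - 0.05*-34.5376 = -0.8179
y_raw = 3.655 - 0.05*6.62 = 3.324
Step 3: Project onto [0, 2].
x_proj = clip(-0.8179) = 0.0
y_proj = clip(3.324) = 2.0
Step 4: Evaluate f.
f(0.0, 2.0) = -8.0


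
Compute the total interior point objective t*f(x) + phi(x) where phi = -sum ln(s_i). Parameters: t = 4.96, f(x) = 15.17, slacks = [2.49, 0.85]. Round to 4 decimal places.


Step 1: Compute log-barrier.
ln values: [0.9123, -0.1625]
phi = -(0.9123 - 0.1625) = -0.7498
Step 2: Compute augmented objective.
t*f(x) = 4.96*15.17 = 75.2432
Total = 75.2432 - 0.7498 = 74.4934


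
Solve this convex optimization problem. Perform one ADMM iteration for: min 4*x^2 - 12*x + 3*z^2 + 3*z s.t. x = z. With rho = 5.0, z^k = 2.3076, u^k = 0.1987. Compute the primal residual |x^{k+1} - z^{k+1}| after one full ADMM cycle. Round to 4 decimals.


ADMM iteration with rho = 5.0, z^k = 2.3076, u^k = 0.1987
Step 1: x-update.
Minimize 4*x^2 - 12*x + (5.0/2)*(x - 2.3076 + 0.1987)^2
FOC: (2*4 + 5.0)*x = 12 + 5.0*(2.3076 - 0.1987)
x^{k+1} = 1.7342
Step 2: z-update.
Minimize 3*z^2 + 3*z + (5.0/2)*(1.7342 - z + 0.1987)^2
FOC: (2*3 + 5.0)*z = -3 + 5.0*(1.7342 + 0.1987)
z^{k+1} = 0.6059
Step 3: u-update.
u^{k+1} = 0.1987 + 1.7342 - 0.6059 = 1.327
Step 4: Primal residual = |1.7342 - 0.6059| = 1.1283


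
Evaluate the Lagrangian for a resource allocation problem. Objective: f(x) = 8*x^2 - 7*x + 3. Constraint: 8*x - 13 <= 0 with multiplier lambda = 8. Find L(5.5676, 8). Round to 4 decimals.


Step 1: Evaluate f(x).
f(5.5676) = 8*5.5676^2 - 7*5.5676 + 3 = 212.0122
Step 2: Evaluate g(x).
g(5.5676) = 8*5.5676 - 13 = 31.5408
Step 3: Compute Lagrangian.
L = 212.0122 + 8*31.5408 = 464.3386


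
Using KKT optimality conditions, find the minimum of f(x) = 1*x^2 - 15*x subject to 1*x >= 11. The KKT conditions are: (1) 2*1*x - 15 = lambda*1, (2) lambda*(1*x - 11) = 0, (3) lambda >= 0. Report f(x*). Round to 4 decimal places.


Step 1: Try lambda = 0 (constraint inactive).
x_unc = 15/(2*1) = 7.5
Check: 1*7.5 = 7.5 < 11 -- violated!
Step 2: Constraint must be active: 1*x = 11
x* = 11/1 = 11.0
lambda = (2*1*11.0 - 15)/1 = 7.0
Step 3: Compute optimal value.
f(x*) = 1*11.0^2 - 15*11.0 = -44.0


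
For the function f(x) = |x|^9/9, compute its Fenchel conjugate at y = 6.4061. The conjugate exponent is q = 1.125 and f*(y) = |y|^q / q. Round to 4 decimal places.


The conjugate exponent q satisfies 1/p + 1/q = 1.
p = 9, so q = 9/(9 - 1) = 1.125
|y|^q = 6.4061^1.125 = 8.0801
f*(6.4061) = 8.0801 / 1.125 = 7.1823


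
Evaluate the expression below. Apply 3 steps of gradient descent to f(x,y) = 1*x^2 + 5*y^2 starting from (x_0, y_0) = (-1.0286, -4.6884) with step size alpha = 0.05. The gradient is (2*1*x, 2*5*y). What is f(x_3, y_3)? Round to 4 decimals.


Gradient descent on f(x,y) = 1*x^2 + 5*y^2.
Starting point: (-1.0286, -4.6884), alpha = 0.05
Step 1: grad_x = 2*1*-1.0286 = -2.0572, grad_y = 2*5*-4.6884 = -46.884
  x_1 = -1.0286 - 0.05*-2.0572 = -0.9257
  y_1 = -4.6884 - 0.05*-46.884 = -2.3442
Step 2: grad_x = 2*1*-0.9257 = -1.8515, grad_y = 2*5*-2.3442 = -23.442
  x_2 = -0.9257 - 0.05*-1.8515 = -0.8332
  y_2 = -2.3442 - 0.05*-23.442 = -1.1721
Step 3: grad_x = 2*1*-0.8332 = -1.6663, grad_y = 2*5*-1.1721 = -11.721
  x_3 = -0.8332 - 0.05*-1.6663 = -0.7498
  y_3 = -1.1721 - 0.05*-11.721 = -0.5861
f(-0.7498, -0.5861) = 1*(-0.7498)^2 + 5*(-0.5861)^2 = 2.2795


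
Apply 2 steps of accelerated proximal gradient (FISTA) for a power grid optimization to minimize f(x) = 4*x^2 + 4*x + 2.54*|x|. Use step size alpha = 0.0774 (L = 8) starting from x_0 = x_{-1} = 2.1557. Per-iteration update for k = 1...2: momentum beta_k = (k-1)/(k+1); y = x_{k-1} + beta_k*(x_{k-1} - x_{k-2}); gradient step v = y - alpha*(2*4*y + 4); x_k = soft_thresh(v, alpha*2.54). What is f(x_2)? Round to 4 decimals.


FISTA on f(x) = 4*x^2 + 4*x + 2.54*|x|
L = 8, alpha = 0.0774
Iteration 1: beta = 0.0, y = 2.1557 + 0.0*(2.1557 - 2.1557) = 2.1557
  grad(y) = 21.2456, v = y - alpha*grad = 0.5113
  prox(v) = soft_thresh(0.5113, 0.1966) = 0.3147
Iteration 2: beta = 0.3333, y = 0.3147 + 0.3333*(0.3147 - 2.1557) = -0.299
  grad(y) = 1.6082, v = y - alpha*grad = -0.4234
  prox(v) = soft_thresh(-0.4234, 0.1966) = -0.2269
f(x_2) = 4*(-0.2269)^2 + 4*(-0.2269) + 2.54*|-0.2269| = -0.1254


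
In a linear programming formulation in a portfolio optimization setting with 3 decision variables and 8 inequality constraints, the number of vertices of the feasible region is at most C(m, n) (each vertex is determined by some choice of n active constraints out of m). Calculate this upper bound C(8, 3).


Each vertex corresponds to some choice of n active constraints out of m, so the number of vertices is at most C(m, n) = m! / (n!(m-n)!).
m = 8, n = 3
Numerator: 8 * 7 * 6
Denominator: 3! = 6
C(8, 3) = 56


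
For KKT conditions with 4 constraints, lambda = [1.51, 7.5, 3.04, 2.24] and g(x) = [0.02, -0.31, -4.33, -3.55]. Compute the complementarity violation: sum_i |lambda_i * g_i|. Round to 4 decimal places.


KKT complementary slackness check:
lambda_1 * g_1 = 1.51 * 0.02 = 0.0302
lambda_2 * g_2 = 7.5 * -0.31 = -2.325
lambda_3 * g_3 = 3.04 * -4.33 = -13.1632
lambda_4 * g_4 = 2.24 * -3.55 = -7.952
Total violation = 0.0302 + 2.325 + 13.1632 + 7.952 = 23.4704


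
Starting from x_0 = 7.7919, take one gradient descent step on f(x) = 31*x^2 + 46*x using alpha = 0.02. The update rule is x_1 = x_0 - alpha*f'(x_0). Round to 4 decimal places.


We compute the gradient at x_0 and apply the update.
f'(x) = 62*x + 46
f'(7.7919) = 62*7.7919 + 46 = 529.0978
x_1 = 7.7919 - 0.02*529.0978 = -2.7901


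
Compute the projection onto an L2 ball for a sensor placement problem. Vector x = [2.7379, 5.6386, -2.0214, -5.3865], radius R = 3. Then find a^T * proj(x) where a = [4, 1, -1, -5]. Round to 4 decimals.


Step 1: Compute ||x|| (intermediates to 6 decimals).
||x|| = sqrt(2.7379^2 + 5.6386^2 + (-2.0214)^2 + (-5.3865)^2) = 8.508252
Step 2: Project.
Since ||x|| > R, scale = R/||x|| = 3/8.508252 = 0.352599, proj(x) = scale * x
proj(x) = [0.965381, 1.988165, -0.712744, -1.899275]
Step 3: Dot product.
a^T * proj(x) = 4*0.965381 + 1*1.988165 - 1*(-0.712744) - 5*(-1.899275) = 16.0588


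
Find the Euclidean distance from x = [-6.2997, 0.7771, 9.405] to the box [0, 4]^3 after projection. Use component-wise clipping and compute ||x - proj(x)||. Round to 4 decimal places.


Project each component onto [0, 4].
clip(-6.2997) = 0.0, clip(0.7771) = 0.7771, clip(9.405) = 4.0
Projection = [0.0, 0.7771, 4.0]
Squared diffs: [39.6862, 0.0, 29.214]
Distance = sqrt(68.9002) = 8.3006


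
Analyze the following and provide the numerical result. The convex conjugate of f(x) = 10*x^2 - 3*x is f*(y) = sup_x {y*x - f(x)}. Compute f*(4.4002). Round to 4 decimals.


f*(y) = sup_x {y*x - a*x^2 - b*x} = sup_x {(y-b)*x - a*x^2}
FOC: (y - b) - 2a*x = 0 => x* = (y - b)/(2a)
x* = (4.4002 + 3)/(2*10) = 0.37
f*(4.4002) = (y-b)^2/(4a) = (4.4002 + 3)^2/(4*10)
= 54.763/40 = 1.3691


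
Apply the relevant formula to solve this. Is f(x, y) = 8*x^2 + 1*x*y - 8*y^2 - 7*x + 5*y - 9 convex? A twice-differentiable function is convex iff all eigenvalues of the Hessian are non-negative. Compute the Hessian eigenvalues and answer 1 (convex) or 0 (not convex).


The Hessian of f(x,y) = 8*x^2 + 1*x*y - 8*y^2 - 7*x + 5*y - 9 is:
H = [[16, 1], [1, -16]]
Trace = 16 - 16 = 0
Determinant = 16*-16 - (1)^2 = -257
Discriminant = (0)^2 - 4*-257 = 1028.0
Eigenvalues: lambda_1 = -16.0312, lambda_2 = 16.0312
The function is not convex.

0


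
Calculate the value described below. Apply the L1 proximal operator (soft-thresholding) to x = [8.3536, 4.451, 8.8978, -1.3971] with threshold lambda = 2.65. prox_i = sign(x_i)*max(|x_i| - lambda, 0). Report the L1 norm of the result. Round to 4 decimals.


Soft-thresholding with lambda = 2.65:
prox(8.3536) = sign(8.3536)*max(|8.3536| - 2.65, 0) = 5.7036
prox(4.451) = sign(4.451)*max(|4.451| - 2.65, 0) = 1.801
prox(8.8978) = sign(8.8978)*max(|8.8978| - 2.65, 0) = 6.2478
prox(-1.3971) = sign(-1.3971)*max(|-1.3971| - 2.65, 0) = 0.0
prox(x) = [5.7036, 1.801, 6.2478, 0.0]
||prox(x)||_1 = 5.7036 + 1.801 + 6.2478 + 0.0 = 13.7524


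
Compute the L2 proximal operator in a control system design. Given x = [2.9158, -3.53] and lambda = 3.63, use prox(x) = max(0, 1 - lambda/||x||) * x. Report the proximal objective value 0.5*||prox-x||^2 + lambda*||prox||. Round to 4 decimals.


Step 1: Compute ||x||.
||x|| = 4.5785
Step 2: Compute scaling factor.
scale = max(0, 1 - 3.63/4.5785) = 0.2072
Step 3: prox(x) = [0.6041, -0.7313]
||prox(x)|| = 0.9485
Step 4: Proximal objective.
0.5*||prox-x||^2 = 6.5885
lambda*||prox|| = 3.4431
Total = 10.0316


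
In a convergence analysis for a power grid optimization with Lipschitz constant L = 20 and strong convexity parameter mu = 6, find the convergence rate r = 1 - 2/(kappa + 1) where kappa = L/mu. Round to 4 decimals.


Step 1: Compute the condition number.
kappa = L/mu = 20/6 = 3.3333
Step 2: Compute the convergence rate.
r = 1 - 2/(kappa + 1) = 1 - 2*mu/(L + mu) = (L - mu)/(L + mu) = 14/26 = 0.5385


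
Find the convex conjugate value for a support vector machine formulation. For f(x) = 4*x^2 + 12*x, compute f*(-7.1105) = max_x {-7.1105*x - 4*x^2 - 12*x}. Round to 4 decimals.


f*(y) = sup_x {y*x - a*x^2 - b*x} = sup_x {(y-b)*x - a*x^2}
FOC: (y - b) - 2a*x = 0 => x* = (y - b)/(2a)
x* = (-7.1105 - 12)/(2*4) = -2.3888
f*(-7.1105) = (y-b)^2/(4a) = (-7.1105 - 12)^2/(4*4)
= 365.2112/16 = 22.8257


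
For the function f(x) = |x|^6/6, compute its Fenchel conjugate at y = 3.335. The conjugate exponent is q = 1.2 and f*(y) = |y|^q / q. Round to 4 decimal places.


The conjugate exponent q satisfies 1/p + 1/q = 1.
p = 6, so q = 6/(6 - 1) = 1.2
|y|^q = 3.335^1.2 = 4.2434
f*(3.335) = 4.2434 / 1.2 = 3.5362


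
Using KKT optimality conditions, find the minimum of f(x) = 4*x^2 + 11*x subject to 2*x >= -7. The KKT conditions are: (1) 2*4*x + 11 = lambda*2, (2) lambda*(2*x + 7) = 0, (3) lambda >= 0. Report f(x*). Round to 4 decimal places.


Step 1: Try lambda = 0 (constraint inactive).
Stationarity: 2*4*x + 11 = 0
x* = -11/(2*4) = -1.375
Check constraint: 2*-1.375 = -2.75 >= -7 -- satisfied.
Step 2: Compute optimal value.
f(x*) = 4*(-1.375)^2 + 11*(-1.375) = -7.5625


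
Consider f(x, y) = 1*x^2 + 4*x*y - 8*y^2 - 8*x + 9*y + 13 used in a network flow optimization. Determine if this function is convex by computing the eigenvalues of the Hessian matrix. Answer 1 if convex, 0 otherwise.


The Hessian of f(x,y) = 1*x^2 + 4*x*y - 8*y^2 - 8*x + 9*y + 13 is:
H = [[2, 4], [4, -16]]
Trace = 2 - 16 = -14
Determinant = 2*-16 - (4)^2 = -48
Discriminant = (-14)^2 - 4*-48 = 388.0
Eigenvalues: lambda_1 = -16.8489, lambda_2 = 2.8489
The function is not convex.

0


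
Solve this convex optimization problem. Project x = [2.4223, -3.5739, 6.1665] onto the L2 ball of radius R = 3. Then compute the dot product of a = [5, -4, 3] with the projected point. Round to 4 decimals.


Step 1: Compute ||x|| (intermediates to 6 decimals).
||x|| = sqrt(2.4223^2 + (-3.5739)^2 + 6.1665^2) = 7.527684
Step 2: Project.
Since ||x|| > R, scale = R/||x|| = 3/7.527684 = 0.398529, proj(x) = scale * x
proj(x) = [0.965357, -1.424303, 2.457529]
Step 3: Dot product.
a^T * proj(x) = 5*0.965357 - 4*(-1.424303) + 3*2.457529 = 17.8966


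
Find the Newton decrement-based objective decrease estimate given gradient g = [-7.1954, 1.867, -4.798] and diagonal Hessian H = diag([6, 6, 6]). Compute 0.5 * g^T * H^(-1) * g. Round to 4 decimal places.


Step 1: H is diagonal, so H^(-1) * g = [-1.1992, 0.3112, -0.7997].
Step 2: g^T H^(-1) g = sum_i g_i^2 / H_ii
  = (-7.1954)^2/6 + (1.867)^2/6 + (-4.798)^2/6
  = 8.629 + 0.5809 + 3.8368 = 13.0467
Step 3: Objective decrease = 0.5 * g^T H^(-1) g = 6.5234


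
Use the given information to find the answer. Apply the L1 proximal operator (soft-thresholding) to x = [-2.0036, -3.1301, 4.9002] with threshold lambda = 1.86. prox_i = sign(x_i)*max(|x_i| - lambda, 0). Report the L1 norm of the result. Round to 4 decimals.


Soft-thresholding with lambda = 1.86:
prox(-2.0036) = sign(-2.0036)*max(|-2.0036| - 1.86, 0) = -0.1436
prox(-3.1301) = sign(-3.1301)*max(|-3.1301| - 1.86, 0) = -1.2701
prox(4.9002) = sign(4.9002)*max(|4.9002| - 1.86, 0) = 3.0402
prox(x) = [-0.1436, -1.2701, 3.0402]
||prox(x)||_1 = 0.1436 + 1.2701 + 3.0402 = 4.4539


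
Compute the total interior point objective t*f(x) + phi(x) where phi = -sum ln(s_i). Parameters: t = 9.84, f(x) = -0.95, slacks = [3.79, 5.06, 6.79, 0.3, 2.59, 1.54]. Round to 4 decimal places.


Step 1: Compute log-barrier.
ln values: [1.3324, 1.6214, 1.9155, -1.204, 0.9517, 0.4318]
phi = -(1.3324 + 1.6214 + 1.9155 - 1.204 + 0.9517 + 0.4318) = -5.0487
Step 2: Compute augmented objective.
t*f(x) = 9.84*-0.95 = -9.348
Total = -9.348 - 5.0487 = -14.3967


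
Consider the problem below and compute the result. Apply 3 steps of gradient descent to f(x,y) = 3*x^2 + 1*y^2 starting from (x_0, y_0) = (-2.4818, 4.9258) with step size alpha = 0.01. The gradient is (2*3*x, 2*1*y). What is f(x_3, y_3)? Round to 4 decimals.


Gradient descent on f(x,y) = 3*x^2 + 1*y^2.
Starting point: (-2.4818, 4.9258), alpha = 0.01
Step 1: grad_x = 2*3*-2.4818 = -14.8908, grad_y = 2*1*4.9258 = 9.8516
  x_1 = -2.4818 - 0.01*-14.8908 = -2.3329
  y_1 = 4.9258 - 0.01*9.8516 = 4.8273
Step 2: grad_x = 2*3*-2.3329 = -13.9974, grad_y = 2*1*4.8273 = 9.6546
  x_2 = -2.3329 - 0.01*-13.9974 = -2.1929
  y_2 = 4.8273 - 0.01*9.6546 = 4.7307
Step 3: grad_x = 2*3*-2.1929 = -13.1575, grad_y = 2*1*4.7307 = 9.4615
  x_3 = -2.1929 - 0.01*-13.1575 = -2.0613
  y_3 = 4.7307 - 0.01*9.4615 = 4.6361
f(-2.0613, 4.6361) = 3*(-2.0613)^2 + 1*4.6361^2 = 34.2411


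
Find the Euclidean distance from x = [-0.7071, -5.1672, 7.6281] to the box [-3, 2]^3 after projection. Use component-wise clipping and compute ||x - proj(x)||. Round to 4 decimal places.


Project each component onto [-3, 2].
clip(-0.7071) = -0.7071, clip(-5.1672) = -3.0, clip(7.6281) = 2.0
Projection = [-0.7071, -3.0, 2.0]
Squared diffs: [0.0, 4.6968, 31.6755]
Distance = sqrt(36.3723) = 6.0309


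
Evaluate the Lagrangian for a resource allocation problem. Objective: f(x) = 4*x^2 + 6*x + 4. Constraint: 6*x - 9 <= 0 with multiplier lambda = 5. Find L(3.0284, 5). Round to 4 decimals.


Step 1: Evaluate f(x).
f(3.0284) = 4*3.0284^2 + 6*3.0284 + 4 = 58.8552
Step 2: Evaluate g(x).
g(3.0284) = 6*3.0284 - 9 = 9.1704
Step 3: Compute Lagrangian.
L = 58.8552 + 5*9.1704 = 104.7072


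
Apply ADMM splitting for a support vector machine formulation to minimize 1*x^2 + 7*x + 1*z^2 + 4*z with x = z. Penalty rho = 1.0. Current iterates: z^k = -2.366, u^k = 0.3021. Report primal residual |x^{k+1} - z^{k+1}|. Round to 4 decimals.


ADMM iteration with rho = 1.0, z^k = -2.366, u^k = 0.3021
Step 1: x-update.
Minimize 1*x^2 + 7*x + (1.0/2)*(x + 2.366 + 0.3021)^2
FOC: (2*1 + 1.0)*x = -7 + 1.0*(-2.366 - 0.3021)
x^{k+1} = -3.2227
Step 2: z-update.
Minimize 1*z^2 + 4*z + (1.0/2)*(-3.2227 - z + 0.3021)^2
FOC: (2*1 + 1.0)*z = -4 + 1.0*(-3.2227 + 0.3021)
z^{k+1} = -2.3069
Step 3: u-update.
u^{k+1} = 0.3021 - 3.2227 + 2.3069 = -0.6137
Step 4: Primal residual = |-3.2227 + 2.3069| = 0.9158


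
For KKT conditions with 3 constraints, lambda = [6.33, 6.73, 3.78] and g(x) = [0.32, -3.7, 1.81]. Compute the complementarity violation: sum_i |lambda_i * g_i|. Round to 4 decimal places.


KKT complementary slackness check:
lambda_1 * g_1 = 6.33 * 0.32 = 2.0256
lambda_2 * g_2 = 6.73 * -3.7 = -24.901
lambda_3 * g_3 = 3.78 * 1.81 = 6.8418
Total violation = 2.0256 + 24.901 + 6.8418 = 33.7684


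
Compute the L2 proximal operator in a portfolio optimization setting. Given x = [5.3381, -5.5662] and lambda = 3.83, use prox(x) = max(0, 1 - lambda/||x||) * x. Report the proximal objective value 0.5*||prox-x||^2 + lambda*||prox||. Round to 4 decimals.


Step 1: Compute ||x||.
||x|| = 7.7122
Step 2: Compute scaling factor.
scale = max(0, 1 - 3.83/7.7122) = 0.5034
Step 3: prox(x) = [2.6871, -2.8019]
||prox(x)|| = 3.8822
Step 4: Proximal objective.
0.5*||prox-x||^2 = 7.3345
lambda*||prox|| = 14.8688
Total = 22.2032


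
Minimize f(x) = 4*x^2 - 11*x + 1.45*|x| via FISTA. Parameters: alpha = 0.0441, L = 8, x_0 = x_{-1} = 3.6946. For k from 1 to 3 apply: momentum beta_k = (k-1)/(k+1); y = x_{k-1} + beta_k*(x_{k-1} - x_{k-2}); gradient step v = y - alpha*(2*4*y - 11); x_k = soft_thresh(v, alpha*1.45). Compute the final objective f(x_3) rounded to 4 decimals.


FISTA on f(x) = 4*x^2 - 11*x + 1.45*|x|
L = 8, alpha = 0.0441
Iteration 1: beta = 0.0, y = 3.6946 + 0.0*(3.6946 - 3.6946) = 3.6946
  grad(y) = 18.5568, v = y - alpha*grad = 2.8762
  prox(v) = soft_thresh(2.8762, 0.0639) = 2.8123
Iteration 2: beta = 0.3333, y = 2.8123 + 0.3333*(2.8123 - 3.6946) = 2.5182
  grad(y) = 9.1456, v = y - alpha*grad = 2.1149
  prox(v) = soft_thresh(2.1149, 0.0639) = 2.0509
Iteration 3: beta = 0.5, y = 2.0509 + 0.5*(2.0509 - 2.8123) = 1.6703
  grad(y) = 2.362, v = y - alpha*grad = 1.5661
  prox(v) = soft_thresh(1.5661, 0.0639) = 1.5021
f(x_3) = 4*1.5021^2 - 11*1.5021 + 1.45*|1.5021| = -5.3197


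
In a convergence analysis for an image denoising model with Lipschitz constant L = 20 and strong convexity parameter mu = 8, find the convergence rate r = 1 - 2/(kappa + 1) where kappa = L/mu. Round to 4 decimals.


Step 1: Compute the condition number.
kappa = L/mu = 20/8 = 2.5
Step 2: Compute the convergence rate.
r = 1 - 2/(kappa + 1) = 1 - 2*mu/(L + mu) = (L - mu)/(L + mu) = 12/28 = 0.4286


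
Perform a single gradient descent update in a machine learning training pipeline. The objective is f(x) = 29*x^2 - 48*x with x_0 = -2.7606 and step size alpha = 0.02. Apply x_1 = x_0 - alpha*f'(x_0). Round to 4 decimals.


We compute the gradient at x_0 and apply the update.
f'(x) = 58*x - 48
f'(-2.7606) = 58*-2.7606 - 48 = -208.1148
x_1 = -2.7606 - 0.02*-208.1148 = 1.4017


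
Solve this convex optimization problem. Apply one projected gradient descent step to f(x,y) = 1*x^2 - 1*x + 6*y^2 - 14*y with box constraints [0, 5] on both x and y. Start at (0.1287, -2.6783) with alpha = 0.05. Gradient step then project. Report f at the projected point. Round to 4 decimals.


Step 1: Compute gradient at (0.1287, -2.6783).
grad_x = 2*1*0.1287 - 1 = -0.7426
grad_y = 2*6*-2.6783 - 14 = -46.1396
Step 2: Gradient step.
x_raw = 0.1287 - 0.05*-0.7426 = 0.1658
y_raw = -2.6783 - 0.05*-46.1396 = -0.3713
Step 3: Project onto [0, 5].
x_proj = clip(0.1658) = 0.1658
y_proj = clip(-0.3713) = 0.0
Step 4: Evaluate f.
f(0.1658, 0.0) = -0.1383


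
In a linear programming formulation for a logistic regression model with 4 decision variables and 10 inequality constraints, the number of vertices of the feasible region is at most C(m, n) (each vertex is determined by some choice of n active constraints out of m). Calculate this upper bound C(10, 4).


Each vertex corresponds to some choice of n active constraints out of m, so the number of vertices is at most C(m, n) = m! / (n!(m-n)!).
m = 10, n = 4
Numerator: 10 * 9 * 8 * 7
Denominator: 4! = 24
C(10, 4) = 210


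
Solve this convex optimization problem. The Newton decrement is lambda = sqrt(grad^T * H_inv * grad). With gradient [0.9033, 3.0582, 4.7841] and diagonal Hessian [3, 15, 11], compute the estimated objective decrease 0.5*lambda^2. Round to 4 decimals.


Step 1: H is diagonal, so H^(-1) * g = [0.3011, 0.2039, 0.4349].
Step 2: g^T H^(-1) g = sum_i g_i^2 / H_ii
  = (0.9033)^2/3 + (3.0582)^2/15 + (4.7841)^2/11
  = 0.272 + 0.6235 + 2.0807 = 2.9762
Step 3: Objective decrease = 0.5 * g^T H^(-1) g = 1.4881


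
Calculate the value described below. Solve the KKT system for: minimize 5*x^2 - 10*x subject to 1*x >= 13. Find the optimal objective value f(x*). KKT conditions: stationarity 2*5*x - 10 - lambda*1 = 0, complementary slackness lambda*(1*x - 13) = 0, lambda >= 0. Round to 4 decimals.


Step 1: Try lambda = 0 (constraint inactive).
x_unc = 10/(2*5) = 1.0
Check: 1*1.0 = 1.0 < 13 -- violated!
Step 2: Constraint must be active: 1*x = 13
x* = 13/1 = 13.0
lambda = (2*5*13.0 - 10)/1 = 120.0
Step 3: Compute optimal value.
f(x*) = 5*13.0^2 - 10*13.0 = 715.0


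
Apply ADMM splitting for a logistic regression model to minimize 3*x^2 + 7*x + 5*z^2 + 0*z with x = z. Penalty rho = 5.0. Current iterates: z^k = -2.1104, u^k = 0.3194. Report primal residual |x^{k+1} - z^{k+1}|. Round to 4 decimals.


ADMM iteration with rho = 5.0, z^k = -2.1104, u^k = 0.3194
Step 1: x-update.
Minimize 3*x^2 + 7*x + (5.0/2)*(x + 2.1104 + 0.3194)^2
FOC: (2*3 + 5.0)*x = -7 + 5.0*(-2.1104 - 0.3194)
x^{k+1} = -1.7408
Step 2: z-update.
Minimize 5*z^2 + 0*z + (5.0/2)*(-1.7408 - z + 0.3194)^2
FOC: (2*5 + 5.0)*z = 0 + 5.0*(-1.7408 + 0.3194)
z^{k+1} = -0.4738
Step 3: u-update.
u^{k+1} = 0.3194 - 1.7408 + 0.4738 = -0.9476
Step 4: Primal residual = |-1.7408 + 0.4738| = 1.267


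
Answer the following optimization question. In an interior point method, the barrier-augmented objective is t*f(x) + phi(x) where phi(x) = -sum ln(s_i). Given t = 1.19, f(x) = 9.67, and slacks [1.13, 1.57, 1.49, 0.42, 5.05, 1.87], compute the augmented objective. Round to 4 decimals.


Step 1: Compute log-barrier.
ln values: [0.1222, 0.4511, 0.3988, -0.8675, 1.6194, 0.6259]
phi = -(0.1222 + 0.4511 + 0.3988 - 0.8675 + 1.6194 + 0.6259) = -2.3499
Step 2: Compute augmented objective.
t*f(x) = 1.19*9.67 = 11.5073
Total = 11.5073 - 2.3499 = 9.1574


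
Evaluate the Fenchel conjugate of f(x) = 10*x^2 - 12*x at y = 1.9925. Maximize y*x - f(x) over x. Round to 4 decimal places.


f*(y) = sup_x {y*x - a*x^2 - b*x} = sup_x {(y-b)*x - a*x^2}
FOC: (y - b) - 2a*x = 0 => x* = (y - b)/(2a)
x* = (1.9925 + 12)/(2*10) = 0.6996
f*(1.9925) = (y-b)^2/(4a) = (1.9925 + 12)^2/(4*10)
= 195.7901/40 = 4.8948


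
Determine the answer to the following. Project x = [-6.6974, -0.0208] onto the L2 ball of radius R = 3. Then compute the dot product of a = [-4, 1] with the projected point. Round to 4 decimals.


Step 1: Compute ||x|| (intermediates to 6 decimals).
||x|| = sqrt((-6.6974)^2 + (-0.0208)^2) = 6.697432
Step 2: Project.
Since ||x|| > R, scale = R/||x|| = 3/6.697432 = 0.447933, proj(x) = scale * x
proj(x) = [-2.999986, -0.009317]
Step 3: Dot product.
a^T * proj(x) = -4*(-2.999986) + 1*(-0.009317) = 11.9906


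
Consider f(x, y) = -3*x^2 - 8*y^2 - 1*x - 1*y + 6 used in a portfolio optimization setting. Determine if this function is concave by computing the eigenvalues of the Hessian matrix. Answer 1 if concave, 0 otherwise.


The Hessian of f(x,y) = -3*x^2 - 8*y^2 - 1*x - 1*y + 6 is:
H = [[-6, 0], [0, -16]]
Trace = -6 - 16 = -22
Determinant = -6*-16 - (0)^2 = 96
Discriminant = (-22)^2 - 4*96 = 100.0
Eigenvalues: lambda_1 = -16.0, lambda_2 = -6.0
The function is concave.

1


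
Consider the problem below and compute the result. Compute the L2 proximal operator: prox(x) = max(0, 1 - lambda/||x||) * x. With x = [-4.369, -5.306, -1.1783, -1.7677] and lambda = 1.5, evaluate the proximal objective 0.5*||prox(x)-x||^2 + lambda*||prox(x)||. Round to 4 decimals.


Step 1: Compute ||x||.
||x|| = 7.1941
Step 2: Compute scaling factor.
scale = max(0, 1 - 1.5/7.1941) = 0.7915
Step 3: prox(x) = [-3.458, -4.1997, -0.9326, -1.3991]
||prox(x)|| = 5.6941
Step 4: Proximal objective.
0.5*||prox-x||^2 = 1.125
lambda*||prox|| = 8.5412
Total = 9.6661


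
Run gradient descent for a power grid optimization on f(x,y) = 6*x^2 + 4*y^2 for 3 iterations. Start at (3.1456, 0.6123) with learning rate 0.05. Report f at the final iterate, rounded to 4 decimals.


Gradient descent on f(x,y) = 6*x^2 + 4*y^2.
Starting point: (3.1456, 0.6123), alpha = 0.05
Step 1: grad_x = 2*6*3.1456 = 37.7472, grad_y = 2*4*0.6123 = 4.8984
  x_1 = 3.1456 - 0.05*37.7472 = 1.2582
  y_1 = 0.6123 - 0.05*4.8984 = 0.3674
Step 2: grad_x = 2*6*1.2582 = 15.0989, grad_y = 2*4*0.3674 = 2.939
  x_2 = 1.2582 - 0.05*15.0989 = 0.5033
  y_2 = 0.3674 - 0.05*2.939 = 0.2204
Step 3: grad_x = 2*6*0.5033 = 6.0396, grad_y = 2*4*0.2204 = 1.7634
  x_3 = 0.5033 - 0.05*6.0396 = 0.2013
  y_3 = 0.2204 - 0.05*1.7634 = 0.1323
f(0.2013, 0.1323) = 6*0.2013^2 + 4*0.1323^2 = 0.3131


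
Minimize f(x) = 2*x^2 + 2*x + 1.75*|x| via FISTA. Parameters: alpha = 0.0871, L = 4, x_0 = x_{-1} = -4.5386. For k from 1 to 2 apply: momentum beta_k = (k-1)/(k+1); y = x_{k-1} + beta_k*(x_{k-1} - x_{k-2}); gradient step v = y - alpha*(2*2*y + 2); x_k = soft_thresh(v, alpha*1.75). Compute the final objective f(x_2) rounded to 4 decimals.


FISTA on f(x) = 2*x^2 + 2*x + 1.75*|x|
L = 4, alpha = 0.0871
Iteration 1: beta = 0.0, y = -4.5386 + 0.0*(-4.5386 + 4.5386) = -4.5386
  grad(y) = -16.1544, v = y - alpha*grad = -3.1316
  prox(v) = soft_thresh(-3.1316, 0.1524) = -2.9791
Iteration 2: beta = 0.3333, y = -2.9791 + 0.3333*(-2.9791 + 4.5386) = -2.4593
  grad(y) = -7.8372, v = y - alpha*grad = -1.7767
  prox(v) = soft_thresh(-1.7767, 0.1524) = -1.6243
f(x_2) = 2*(-1.6243)^2 + 2*(-1.6243) + 1.75*|-1.6243| = 4.8704


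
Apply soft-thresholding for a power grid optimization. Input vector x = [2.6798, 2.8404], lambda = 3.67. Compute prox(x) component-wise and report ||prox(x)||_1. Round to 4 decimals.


Soft-thresholding with lambda = 3.67:
prox(2.6798) = sign(2.6798)*max(|2.6798| - 3.67, 0) = 0.0
prox(2.8404) = sign(2.8404)*max(|2.8404| - 3.67, 0) = 0.0
prox(x) = [0.0, 0.0]
||prox(x)||_1 = 0.0 + 0.0 = 0.0


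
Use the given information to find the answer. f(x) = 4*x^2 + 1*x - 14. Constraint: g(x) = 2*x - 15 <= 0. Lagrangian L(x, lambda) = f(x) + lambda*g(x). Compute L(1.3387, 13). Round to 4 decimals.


Step 1: Evaluate f(x).
f(1.3387) = 4*1.3387^2 + 1*1.3387 - 14 = -5.4928
Step 2: Evaluate g(x).
g(1.3387) = 2*1.3387 - 15 = -12.3226
Step 3: Compute Lagrangian.
L = -5.4928 + 13*-12.3226 = -165.6866


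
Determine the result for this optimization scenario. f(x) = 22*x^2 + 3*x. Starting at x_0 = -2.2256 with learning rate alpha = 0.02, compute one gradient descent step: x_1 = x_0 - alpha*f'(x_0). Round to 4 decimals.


We compute the gradient at x_0 and apply the update.
f'(x) = 44*x + 3
f'(-2.2256) = 44*-2.2256 + 3 = -94.9264
x_1 = -2.2256 - 0.02*-94.9264 = -0.3271


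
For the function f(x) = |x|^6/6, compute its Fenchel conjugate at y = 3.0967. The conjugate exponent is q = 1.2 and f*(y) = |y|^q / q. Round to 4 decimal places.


The conjugate exponent q satisfies 1/p + 1/q = 1.
p = 6, so q = 6/(6 - 1) = 1.2
|y|^q = 3.0967^1.2 = 3.8822
f*(3.0967) = 3.8822 / 1.2 = 3.2352


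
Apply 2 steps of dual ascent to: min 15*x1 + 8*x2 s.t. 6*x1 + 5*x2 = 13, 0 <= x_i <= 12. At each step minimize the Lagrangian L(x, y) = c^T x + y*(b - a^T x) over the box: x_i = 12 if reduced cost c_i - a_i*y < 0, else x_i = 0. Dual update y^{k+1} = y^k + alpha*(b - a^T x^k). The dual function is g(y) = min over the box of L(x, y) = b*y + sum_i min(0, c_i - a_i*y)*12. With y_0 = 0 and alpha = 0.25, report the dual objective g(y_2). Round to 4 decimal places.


Dual ascent for LP: min 15*x1 + 8*x2, 6*x1 + 5*x2 = 13, 0 <= x_i <= 12
Step 1: y^k = 0.0, reduced costs: (15.0, 8.0)
  x^k = (0.0, 0.0), subgradient = b - a^T x = 13.0
  y^{k+1} = 0.0 + 0.25*13.0 = 3.25
Step 2: y^k = 3.25, reduced costs: (-4.5, -8.25)
  x^k = (12.0, 12.0), subgradient = b - a^T x = -119.0
  y^{k+1} = 3.25 + 0.25*-119.0 = -26.5
Dual objective at y_2 = -26.5: reduced costs (174.0, 140.5), box minimizer x = (0.0, 0.0)
g(y_2) = b*y + (c1 - a1*y)*x1 + (c2 - a2*y)*x2 = 13*(-26.5) + 174.0*0.0 + 140.5*0.0 = -344.5 + 0.0 + 0.0 = -344.5


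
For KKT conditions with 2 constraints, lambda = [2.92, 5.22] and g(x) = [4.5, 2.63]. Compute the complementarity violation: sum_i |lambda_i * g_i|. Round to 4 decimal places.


KKT complementary slackness check:
lambda_1 * g_1 = 2.92 * 4.5 = 13.14
lambda_2 * g_2 = 5.22 * 2.63 = 13.7286
Total violation = 13.14 + 13.7286 = 26.8686


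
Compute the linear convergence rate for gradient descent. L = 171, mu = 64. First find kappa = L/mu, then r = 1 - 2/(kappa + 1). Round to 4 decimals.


Step 1: Compute the condition number.
kappa = L/mu = 171/64 = 2.6719
Step 2: Compute the convergence rate.
r = 1 - 2/(kappa + 1) = 1 - 2*mu/(L + mu) = (L - mu)/(L + mu) = 107/235 = 0.4553


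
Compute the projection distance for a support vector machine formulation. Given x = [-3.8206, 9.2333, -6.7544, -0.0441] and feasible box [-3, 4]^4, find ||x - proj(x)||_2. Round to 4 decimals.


Project each component onto [-3, 4].
clip(-3.8206) = -3.0, clip(9.2333) = 4.0, clip(-6.7544) = -3.0, clip(-0.0441) = -0.0441
Projection = [-3.0, 4.0, -3.0, -0.0441]
Squared diffs: [0.6734, 27.3874, 14.0955, 0.0]
Distance = sqrt(42.1563) = 6.4928


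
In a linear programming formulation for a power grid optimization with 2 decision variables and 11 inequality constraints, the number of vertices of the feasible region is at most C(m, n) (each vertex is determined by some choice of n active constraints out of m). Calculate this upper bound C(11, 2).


Each vertex corresponds to some choice of n active constraints out of m, so the number of vertices is at most C(m, n) = m! / (n!(m-n)!).
m = 11, n = 2
Numerator: 11 * 10
Denominator: 2! = 2
C(11, 2) = 55


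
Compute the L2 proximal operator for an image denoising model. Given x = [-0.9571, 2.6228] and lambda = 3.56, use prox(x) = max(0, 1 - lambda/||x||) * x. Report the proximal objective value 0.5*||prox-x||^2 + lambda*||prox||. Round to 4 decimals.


Step 1: Compute ||x||.
||x|| = 2.792
Step 2: Compute scaling factor.
scale = max(0, 1 - 3.56/2.792) = 0.0
Step 3: prox(x) = [-0.0, 0.0]
||prox(x)|| = 0.0
Step 4: Proximal objective.
0.5*||prox-x||^2 = 3.8976
lambda*||prox|| = 0.0
Total = 3.8976


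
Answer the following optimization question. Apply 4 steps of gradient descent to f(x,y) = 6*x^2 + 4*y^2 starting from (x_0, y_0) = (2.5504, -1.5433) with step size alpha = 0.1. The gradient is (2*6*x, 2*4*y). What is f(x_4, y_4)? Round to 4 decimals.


Gradient descent on f(x,y) = 6*x^2 + 4*y^2.
Starting point: (2.5504, -1.5433), alpha = 0.1
Step 1: grad_x = 2*6*2.5504 = 30.6048, grad_y = 2*4*-1.5433 = -12.3464
  x_1 = 2.5504 - 0.1*30.6048 = -0.5101
  y_1 = -1.5433 - 0.1*-12.3464 = -0.3087
Step 2: grad_x = 2*6*-0.5101 = -6.121, grad_y = 2*4*-0.3087 = -2.4693
  x_2 = -0.5101 - 0.1*-6.121 = 0.102
  y_2 = -0.3087 - 0.1*-2.4693 = -0.0617
Step 3: grad_x = 2*6*0.102 = 1.2242, grad_y = 2*4*-0.0617 = -0.4939
  x_3 = 0.102 - 0.1*1.2242 = -0.0204
  y_3 = -0.0617 - 0.1*-0.4939 = -0.0123
Step 4: grad_x = 2*6*-0.0204 = -0.2448, grad_y = 2*4*-0.0123 = -0.0988
  x_4 = -0.0204 - 0.1*-0.2448 = 0.0041
  y_4 = -0.0123 - 0.1*-0.0988 = -0.0025
f(0.0041, -0.0025) = 6*0.0041^2 + 4*(-0.0025)^2 = 0.0001


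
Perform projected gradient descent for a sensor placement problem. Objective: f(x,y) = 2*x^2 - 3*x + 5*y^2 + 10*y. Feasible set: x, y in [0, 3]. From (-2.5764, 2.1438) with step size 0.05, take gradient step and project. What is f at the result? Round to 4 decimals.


Step 1: Compute gradient at (-2.5764, 2.1438).
grad_x = 2*2*-2.5764 - 3 = -13.3056
grad_y = 2*5*2.1438 + 10 = 31.438
Step 2: Gradient step.
x_raw = -2.5764 - 0.05*-13.3056 = -1.9111
y_raw = 2.1438 - 0.05*31.438 = 0.5719
Step 3: Project onto [0, 3].
x_proj = clip(-1.9111) = 0.0
y_proj = clip(0.5719) = 0.5719
Step 4: Evaluate f.
f(0.0, 0.5719) = 7.3543


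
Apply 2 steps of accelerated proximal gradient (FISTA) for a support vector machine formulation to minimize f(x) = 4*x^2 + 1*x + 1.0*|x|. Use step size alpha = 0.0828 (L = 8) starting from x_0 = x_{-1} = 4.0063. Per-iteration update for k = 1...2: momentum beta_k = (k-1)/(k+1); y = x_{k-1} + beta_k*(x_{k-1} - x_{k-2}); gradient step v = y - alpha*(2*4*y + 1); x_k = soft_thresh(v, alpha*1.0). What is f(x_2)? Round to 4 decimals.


FISTA on f(x) = 4*x^2 + 1*x + 1.0*|x|
L = 8, alpha = 0.0828
Iteration 1: beta = 0.0, y = 4.0063 + 0.0*(4.0063 - 4.0063) = 4.0063
  grad(y) = 33.0504, v = y - alpha*grad = 1.2697
  prox(v) = soft_thresh(1.2697, 0.0828) = 1.1869
Iteration 2: beta = 0.3333, y = 1.1869 + 0.3333*(1.1869 - 4.0063) = 0.2471
  grad(y) = 2.9771, v = y - alpha*grad = 0.0006
  prox(v) = soft_thresh(0.0006, 0.0828) = 0.0
f(x_2) = 4*0.0^2 + 1*0.0 + 1.0*|0.0| = 0.0


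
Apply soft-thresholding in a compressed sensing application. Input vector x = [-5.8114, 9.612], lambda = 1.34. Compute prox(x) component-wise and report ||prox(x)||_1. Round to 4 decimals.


Soft-thresholding with lambda = 1.34:
prox(-5.8114) = sign(-5.8114)*max(|-5.8114| - 1.34, 0) = -4.4714
prox(9.612) = sign(9.612)*max(|9.612| - 1.34, 0) = 8.272
prox(x) = [-4.4714, 8.272]
||prox(x)||_1 = 4.4714 + 8.272 = 12.7434


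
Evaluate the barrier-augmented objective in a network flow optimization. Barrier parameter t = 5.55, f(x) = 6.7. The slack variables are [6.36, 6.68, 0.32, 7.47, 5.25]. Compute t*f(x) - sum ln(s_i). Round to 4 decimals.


Step 1: Compute log-barrier.
ln values: [1.85, 1.8991, -1.1394, 2.0109, 1.6582]
phi = -(1.85 + 1.8991 - 1.1394 + 2.0109 + 1.6582) = -6.2788
Step 2: Compute augmented objective.
t*f(x) = 5.55*6.7 = 37.185
Total = 37.185 - 6.2788 = 30.9062


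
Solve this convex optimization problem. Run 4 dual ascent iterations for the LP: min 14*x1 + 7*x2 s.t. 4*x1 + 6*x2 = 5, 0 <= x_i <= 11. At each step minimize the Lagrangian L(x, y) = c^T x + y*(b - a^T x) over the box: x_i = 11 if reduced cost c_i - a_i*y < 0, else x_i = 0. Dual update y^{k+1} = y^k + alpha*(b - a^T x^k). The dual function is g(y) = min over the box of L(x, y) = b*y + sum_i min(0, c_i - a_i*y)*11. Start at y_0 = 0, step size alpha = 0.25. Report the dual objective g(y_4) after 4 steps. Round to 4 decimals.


Dual ascent for LP: min 14*x1 + 7*x2, 4*x1 + 6*x2 = 5, 0 <= x_i <= 11
Step 1: y^k = 0.0, reduced costs: (14.0, 7.0)
  x^k = (0.0, 0.0), subgradient = b - a^T x = 5.0
  y^{k+1} = 0.0 + 0.25*5.0 = 1.25
Step 2: y^k = 1.25, reduced costs: (9.0, -0.5)
  x^k = (0.0, 11.0), subgradient = b - a^T x = -61.0
  y^{k+1} = 1.25 + 0.25*-61.0 = -14.0
Step 3: y^k = -14.0, reduced costs: (70.0, 91.0)
  x^k = (0.0, 0.0), subgradient = b - a^T x = 5.0
  y^{k+1} = -14.0 + 0.25*5.0 = -12.75
Step 4: y^k = -12.75, reduced costs: (65.0, 83.5)
  x^k = (0.0, 0.0), subgradient = b - a^T x = 5.0
  y^{k+1} = -12.75 + 0.25*5.0 = -11.5
Dual objective at y_4 = -11.5: reduced costs (60.0, 76.0), box minimizer x = (0.0, 0.0)
g(y_4) = b*y + (c1 - a1*y)*x1 + (c2 - a2*y)*x2 = 5*(-11.5) + 60.0*0.0 + 76.0*0.0 = -57.5 + 0.0 + 0.0 = -57.5


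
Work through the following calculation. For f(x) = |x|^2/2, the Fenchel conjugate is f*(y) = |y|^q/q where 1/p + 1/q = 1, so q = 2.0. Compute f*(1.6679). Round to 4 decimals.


The conjugate exponent q satisfies 1/p + 1/q = 1.
p = 2, so q = 2/(2 - 1) = 2.0
|y|^q = 1.6679^2.0 = 2.7819
f*(1.6679) = 2.7819 / 2.0 = 1.3909


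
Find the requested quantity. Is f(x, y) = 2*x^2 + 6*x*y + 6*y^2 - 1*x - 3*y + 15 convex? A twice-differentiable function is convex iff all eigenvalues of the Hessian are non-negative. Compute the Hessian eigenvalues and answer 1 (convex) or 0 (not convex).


The Hessian of f(x,y) = 2*x^2 + 6*x*y + 6*y^2 - 1*x - 3*y + 15 is:
H = [[4, 6], [6, 12]]
Trace = 4 + 12 = 16
Determinant = 4*12 - (6)^2 = 12
Discriminant = (16)^2 - 4*12 = 208.0
Eigenvalues: lambda_1 = 0.7889, lambda_2 = 15.2111
The function is convex.

1


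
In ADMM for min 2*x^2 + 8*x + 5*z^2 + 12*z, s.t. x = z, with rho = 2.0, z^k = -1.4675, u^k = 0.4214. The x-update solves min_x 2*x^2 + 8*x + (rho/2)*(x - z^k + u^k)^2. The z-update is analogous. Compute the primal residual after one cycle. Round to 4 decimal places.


ADMM iteration with rho = 2.0, z^k = -1.4675, u^k = 0.4214
Step 1: x-update.
Minimize 2*x^2 + 8*x + (2.0/2)*(x + 1.4675 + 0.4214)^2
FOC: (2*2 + 2.0)*x = -8 + 2.0*(-1.4675 - 0.4214)
x^{k+1} = -1.963
Step 2: z-update.
Minimize 5*z^2 + 12*z + (2.0/2)*(-1.963 - z + 0.4214)^2
FOC: (2*5 + 2.0)*z = -12 + 2.0*(-1.963 + 0.4214)
z^{k+1} = -1.2569
Step 3: u-update.
u^{k+1} = 0.4214 - 1.963 + 1.2569 = -0.2846
Step 4: Primal residual = |-1.963 + 1.2569| = 0.706


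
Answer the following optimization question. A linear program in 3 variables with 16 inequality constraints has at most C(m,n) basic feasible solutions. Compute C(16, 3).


Each vertex corresponds to some choice of n active constraints out of m, so the number of vertices is at most C(m, n) = m! / (n!(m-n)!).
m = 16, n = 3
Numerator: 16 * 15 * 14
Denominator: 3! = 6
C(16, 3) = 560


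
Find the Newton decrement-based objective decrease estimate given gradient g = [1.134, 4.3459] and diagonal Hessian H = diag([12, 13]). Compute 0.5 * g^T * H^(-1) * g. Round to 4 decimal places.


Step 1: H is diagonal, so H^(-1) * g = [0.0945, 0.3343].
Step 2: g^T H^(-1) g = sum_i g_i^2 / H_ii
  = (1.134)^2/12 + (4.3459)^2/13
  = 0.1072 + 1.4528 = 1.56
Step 3: Objective decrease = 0.5 * g^T H^(-1) g = 0.78


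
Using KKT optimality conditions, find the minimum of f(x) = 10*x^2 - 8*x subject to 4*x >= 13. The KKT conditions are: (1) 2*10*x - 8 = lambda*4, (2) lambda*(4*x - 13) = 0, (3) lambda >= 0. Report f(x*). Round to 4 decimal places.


Step 1: Try lambda = 0 (constraint inactive).
x_unc = 8/(2*10) = 0.4
Check: 4*0.4 = 1.6 < 13 -- violated!
Step 2: Constraint must be active: 4*x = 13
x* = 13/4 = 3.25
lambda = (2*10*3.25 - 8)/4 = 14.25
Step 3: Compute optimal value.
f(x*) = 10*3.25^2 - 8*3.25 = 79.625


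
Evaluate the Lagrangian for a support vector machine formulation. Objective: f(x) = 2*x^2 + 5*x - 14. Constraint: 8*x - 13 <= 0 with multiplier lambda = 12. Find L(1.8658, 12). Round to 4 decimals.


Step 1: Evaluate f(x).
f(1.8658) = 2*1.8658^2 + 5*1.8658 - 14 = 2.2914
Step 2: Evaluate g(x).
g(1.8658) = 8*1.8658 - 13 = 1.9264
Step 3: Compute Lagrangian.
L = 2.2914 + 12*1.9264 = 25.4082


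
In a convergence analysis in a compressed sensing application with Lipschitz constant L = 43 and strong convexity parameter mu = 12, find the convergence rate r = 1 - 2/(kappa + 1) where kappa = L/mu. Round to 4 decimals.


Step 1: Compute the condition number.
kappa = L/mu = 43/12 = 3.5833
Step 2: Compute the convergence rate.
r = 1 - 2/(kappa + 1) = 1 - 2*mu/(L + mu) = (L - mu)/(L + mu) = 31/55 = 0.5636


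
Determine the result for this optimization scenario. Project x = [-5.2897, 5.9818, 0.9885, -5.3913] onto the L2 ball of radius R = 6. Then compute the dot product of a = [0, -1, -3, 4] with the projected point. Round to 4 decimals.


Step 1: Compute ||x|| (intermediates to 6 decimals).
||x|| = sqrt((-5.2897)^2 + 5.9818^2 + 0.9885^2 + (-5.3913)^2) = 9.685355
Step 2: Project.
Since ||x|| > R, scale = R/||x|| = 6/9.685355 = 0.619492, proj(x) = scale * x
proj(x) = [-3.276927, 3.705677, 0.612368, -3.339867]
Step 3: Dot product.
a^T * proj(x) = 0*(-3.276927) - 1*3.705677 - 3*0.612368 + 4*(-3.339867) = -18.9022


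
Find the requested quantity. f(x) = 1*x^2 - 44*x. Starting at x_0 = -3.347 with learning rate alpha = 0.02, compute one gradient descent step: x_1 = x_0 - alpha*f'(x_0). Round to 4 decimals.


We compute the gradient at x_0 and apply the update.
f'(x) = 2*x - 44
f'(-3.347) = 2*-3.347 - 44 = -50.694
x_1 = -3.347 - 0.02*-50.694 = -2.3331


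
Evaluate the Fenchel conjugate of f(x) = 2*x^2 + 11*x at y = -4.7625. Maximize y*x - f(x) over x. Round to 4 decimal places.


f*(y) = sup_x {y*x - a*x^2 - b*x} = sup_x {(y-b)*x - a*x^2}
FOC: (y - b) - 2a*x = 0 => x* = (y - b)/(2a)
x* = (-4.7625 - 11)/(2*2) = -3.9406
f*(-4.7625) = (y-b)^2/(4a) = (-4.7625 - 11)^2/(4*2)
= 248.4564/8 = 31.0571
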